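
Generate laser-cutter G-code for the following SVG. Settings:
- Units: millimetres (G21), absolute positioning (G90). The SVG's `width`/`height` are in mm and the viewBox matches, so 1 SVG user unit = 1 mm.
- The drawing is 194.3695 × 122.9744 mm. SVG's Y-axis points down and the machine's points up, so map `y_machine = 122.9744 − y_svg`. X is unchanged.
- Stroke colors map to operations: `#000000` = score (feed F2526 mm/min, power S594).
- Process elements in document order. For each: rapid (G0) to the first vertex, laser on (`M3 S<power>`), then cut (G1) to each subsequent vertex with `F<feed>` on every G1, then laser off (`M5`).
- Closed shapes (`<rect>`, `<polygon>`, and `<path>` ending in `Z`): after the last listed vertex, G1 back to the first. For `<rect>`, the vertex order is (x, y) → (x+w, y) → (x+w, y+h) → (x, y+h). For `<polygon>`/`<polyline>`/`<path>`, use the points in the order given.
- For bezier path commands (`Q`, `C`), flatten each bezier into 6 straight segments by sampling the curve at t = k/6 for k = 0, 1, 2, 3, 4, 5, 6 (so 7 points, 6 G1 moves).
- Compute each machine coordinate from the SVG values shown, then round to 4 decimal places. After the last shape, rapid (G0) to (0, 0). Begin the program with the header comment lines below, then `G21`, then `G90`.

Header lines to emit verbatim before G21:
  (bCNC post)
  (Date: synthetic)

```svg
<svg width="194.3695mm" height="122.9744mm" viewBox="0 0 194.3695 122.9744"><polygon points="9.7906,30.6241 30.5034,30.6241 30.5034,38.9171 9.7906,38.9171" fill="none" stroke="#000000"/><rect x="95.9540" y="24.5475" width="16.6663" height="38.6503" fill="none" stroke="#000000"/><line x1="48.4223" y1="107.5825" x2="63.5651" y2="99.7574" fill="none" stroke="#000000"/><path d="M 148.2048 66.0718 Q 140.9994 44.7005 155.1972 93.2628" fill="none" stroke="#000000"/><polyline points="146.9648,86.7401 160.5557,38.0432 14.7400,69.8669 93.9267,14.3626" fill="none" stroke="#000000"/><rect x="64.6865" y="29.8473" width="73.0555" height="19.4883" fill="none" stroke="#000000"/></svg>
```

(bCNC post)
(Date: synthetic)
G21
G90
G0 X9.7906 Y92.3503
M3 S594
G1 X30.5034 Y92.3503 F2526
G1 X30.5034 Y84.0573 F2526
G1 X9.7906 Y84.0573 F2526
G1 X9.7906 Y92.3503 F2526
M5
G0 X95.9540 Y98.4269
M3 S594
G1 X112.6203 Y98.4269 F2526
G1 X112.6203 Y59.7766 F2526
G1 X95.9540 Y59.7766 F2526
G1 X95.9540 Y98.4269 F2526
M5
G0 X48.4223 Y15.3919
M3 S594
G1 X63.5651 Y23.2170 F2526
M5
G0 X148.2048 Y56.9026
M3 S594
G1 X146.3975 Y62.0838 F2526
G1 X145.7793 Y63.3797 F2526
G1 X146.3502 Y60.7905 F2526
G1 X148.1101 Y54.3161 F2526
G1 X151.0591 Y43.9564 F2526
G1 X155.1972 Y29.7116 F2526
M5
G0 X146.9648 Y36.2343
M3 S594
G1 X160.5557 Y84.9312 F2526
G1 X14.7400 Y53.1075 F2526
G1 X93.9267 Y108.6118 F2526
M5
G0 X64.6865 Y93.1271
M3 S594
G1 X137.7420 Y93.1271 F2526
G1 X137.7420 Y73.6388 F2526
G1 X64.6865 Y73.6388 F2526
G1 X64.6865 Y93.1271 F2526
M5
G0 X0.0000 Y0.0000

Since the viewBox matches the mm dimensions, user units are millimetres directly. The only transform is the Y-flip y_m = 122.9744 − y_svg.

Shape 1 is a rectangle drawn with `<polygon>`. Its stroke #000000 means score at S594, F2526. After flipping Y the toolpath is (9.7906,92.3503) → (30.5034,92.3503) → (30.5034,84.0573) → (9.7906,84.0573) → (9.7906,92.3503), returning to the start.

Shape 2 is a rectangle drawn with `<rect>`. Its stroke #000000 means score at S594, F2526. After flipping Y the toolpath is (95.9540,98.4269) → (112.6203,98.4269) → (112.6203,59.7766) → (95.9540,59.7766) → (95.9540,98.4269), returning to the start.

Shape 3 is a line segment drawn with `<line>`. Its stroke #000000 means score at S594, F2526. After flipping Y the toolpath is (48.4223,15.3919) → (63.5651,23.2170).

Shape 4 is a quadratic bezier drawn with `<path>`. Its stroke #000000 means score at S594, F2526. After flipping Y the toolpath is (148.2048,56.9026) → (146.3975,62.0838) → (145.7793,63.3797) → (146.3502,60.7905) → (148.1101,54.3161) → (151.0591,43.9564) → (155.1972,29.7116).

Shape 5 is a open polyline drawn with `<polyline>`. Its stroke #000000 means score at S594, F2526. After flipping Y the toolpath is (146.9648,36.2343) → (160.5557,84.9312) → (14.7400,53.1075) → (93.9267,108.6118).

Shape 6 is a rectangle drawn with `<rect>`. Its stroke #000000 means score at S594, F2526. After flipping Y the toolpath is (64.6865,93.1271) → (137.7420,93.1271) → (137.7420,73.6388) → (64.6865,73.6388) → (64.6865,93.1271), returning to the start.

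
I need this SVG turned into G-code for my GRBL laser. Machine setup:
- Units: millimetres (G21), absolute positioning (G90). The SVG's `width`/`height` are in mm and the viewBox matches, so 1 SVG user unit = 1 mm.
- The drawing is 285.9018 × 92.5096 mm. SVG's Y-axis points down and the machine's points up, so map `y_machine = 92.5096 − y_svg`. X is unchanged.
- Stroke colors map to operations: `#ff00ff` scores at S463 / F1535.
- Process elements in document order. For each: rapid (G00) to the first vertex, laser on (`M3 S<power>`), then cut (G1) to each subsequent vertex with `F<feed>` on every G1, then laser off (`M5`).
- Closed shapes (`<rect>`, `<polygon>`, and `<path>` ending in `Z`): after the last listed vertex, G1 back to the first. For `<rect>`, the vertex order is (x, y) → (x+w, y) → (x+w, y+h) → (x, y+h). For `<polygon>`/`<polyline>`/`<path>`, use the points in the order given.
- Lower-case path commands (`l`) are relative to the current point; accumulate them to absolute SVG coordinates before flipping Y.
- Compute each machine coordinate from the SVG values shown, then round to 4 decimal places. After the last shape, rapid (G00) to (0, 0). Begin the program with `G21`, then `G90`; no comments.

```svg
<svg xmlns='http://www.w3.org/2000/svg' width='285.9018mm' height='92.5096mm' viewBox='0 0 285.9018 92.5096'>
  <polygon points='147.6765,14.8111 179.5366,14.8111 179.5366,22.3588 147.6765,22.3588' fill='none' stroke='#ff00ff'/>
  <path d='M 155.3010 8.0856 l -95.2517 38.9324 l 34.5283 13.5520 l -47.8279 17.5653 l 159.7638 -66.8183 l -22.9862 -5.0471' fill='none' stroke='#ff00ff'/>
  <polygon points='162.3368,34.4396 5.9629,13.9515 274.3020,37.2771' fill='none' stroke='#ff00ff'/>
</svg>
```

Since the viewBox matches the mm dimensions, user units are millimetres directly. The only transform is the Y-flip y_m = 92.5096 − y_svg.

Shape 1 is a rectangle drawn with `<polygon>`. Its stroke #ff00ff means score at S463, F1535. After flipping Y the toolpath is (147.6765,77.6985) → (179.5366,77.6985) → (179.5366,70.1508) → (147.6765,70.1508) → (147.6765,77.6985), returning to the start.

Shape 2 is a open polyline drawn with `<path>`. Its stroke #ff00ff means score at S463, F1535. After flipping Y the toolpath is (155.3010,84.4240) → (60.0493,45.4916) → (94.5776,31.9396) → (46.7497,14.3743) → (206.5135,81.1926) → (183.5273,86.2397).

Shape 3 is a closed polygon drawn with `<polygon>`. Its stroke #ff00ff means score at S463, F1535. After flipping Y the toolpath is (162.3368,58.0700) → (5.9629,78.5581) → (274.3020,55.2325) → (162.3368,58.0700), returning to the start.

G21
G90
G00 X147.6765 Y77.6985
M3 S463
G1 X179.5366 Y77.6985 F1535
G1 X179.5366 Y70.1508 F1535
G1 X147.6765 Y70.1508 F1535
G1 X147.6765 Y77.6985 F1535
M5
G00 X155.3010 Y84.4240
M3 S463
G1 X60.0493 Y45.4916 F1535
G1 X94.5776 Y31.9396 F1535
G1 X46.7497 Y14.3743 F1535
G1 X206.5135 Y81.1926 F1535
G1 X183.5273 Y86.2397 F1535
M5
G00 X162.3368 Y58.0700
M3 S463
G1 X5.9629 Y78.5581 F1535
G1 X274.3020 Y55.2325 F1535
G1 X162.3368 Y58.0700 F1535
M5
G00 X0.0000 Y0.0000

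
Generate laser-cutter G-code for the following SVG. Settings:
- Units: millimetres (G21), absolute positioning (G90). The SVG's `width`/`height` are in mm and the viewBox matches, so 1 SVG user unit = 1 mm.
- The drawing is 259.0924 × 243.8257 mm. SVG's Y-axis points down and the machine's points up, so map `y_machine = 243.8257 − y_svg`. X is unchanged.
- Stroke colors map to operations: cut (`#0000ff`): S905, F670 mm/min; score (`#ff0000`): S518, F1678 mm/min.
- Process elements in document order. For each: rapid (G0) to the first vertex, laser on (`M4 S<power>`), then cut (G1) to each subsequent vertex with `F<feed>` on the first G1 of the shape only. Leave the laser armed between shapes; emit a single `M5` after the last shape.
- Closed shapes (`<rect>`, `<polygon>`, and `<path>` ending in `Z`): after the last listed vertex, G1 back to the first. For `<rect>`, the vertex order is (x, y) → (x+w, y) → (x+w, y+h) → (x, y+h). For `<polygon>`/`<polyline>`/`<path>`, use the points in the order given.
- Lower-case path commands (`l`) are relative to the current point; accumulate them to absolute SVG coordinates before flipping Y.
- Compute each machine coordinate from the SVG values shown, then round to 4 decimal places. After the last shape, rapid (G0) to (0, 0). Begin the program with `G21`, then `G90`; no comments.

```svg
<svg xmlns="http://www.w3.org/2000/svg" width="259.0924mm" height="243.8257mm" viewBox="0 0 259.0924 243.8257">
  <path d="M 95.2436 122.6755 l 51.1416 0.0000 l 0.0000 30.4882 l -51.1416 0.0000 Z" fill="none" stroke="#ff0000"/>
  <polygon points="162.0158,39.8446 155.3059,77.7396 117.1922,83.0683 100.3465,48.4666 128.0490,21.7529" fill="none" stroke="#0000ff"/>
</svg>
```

G21
G90
G0 X95.2436 Y121.1502
M4 S518
G1 X146.3852 Y121.1502 F1678
G1 X146.3852 Y90.6620
G1 X95.2436 Y90.6620
G1 X95.2436 Y121.1502
G0 X162.0158 Y203.9811
M4 S905
G1 X155.3059 Y166.0861 F670
G1 X117.1922 Y160.7574
G1 X100.3465 Y195.3591
G1 X128.0490 Y222.0728
G1 X162.0158 Y203.9811
M5
G0 X0.0000 Y0.0000

1 u = 1 mm; y_m = 243.8257 − y.

[1] `<path>` rectangle, #ff0000→score S518 F1678: (95.2436,121.1502) → (146.3852,121.1502) → (146.3852,90.6620) → (95.2436,90.6620) → (95.2436,121.1502) (closed)

[2] `<polygon>` regular polygon, #0000ff→cut S905 F670: (162.0158,203.9811) → (155.3059,166.0861) → (117.1922,160.7574) → (100.3465,195.3591) → (128.0490,222.0728) → (162.0158,203.9811) (closed)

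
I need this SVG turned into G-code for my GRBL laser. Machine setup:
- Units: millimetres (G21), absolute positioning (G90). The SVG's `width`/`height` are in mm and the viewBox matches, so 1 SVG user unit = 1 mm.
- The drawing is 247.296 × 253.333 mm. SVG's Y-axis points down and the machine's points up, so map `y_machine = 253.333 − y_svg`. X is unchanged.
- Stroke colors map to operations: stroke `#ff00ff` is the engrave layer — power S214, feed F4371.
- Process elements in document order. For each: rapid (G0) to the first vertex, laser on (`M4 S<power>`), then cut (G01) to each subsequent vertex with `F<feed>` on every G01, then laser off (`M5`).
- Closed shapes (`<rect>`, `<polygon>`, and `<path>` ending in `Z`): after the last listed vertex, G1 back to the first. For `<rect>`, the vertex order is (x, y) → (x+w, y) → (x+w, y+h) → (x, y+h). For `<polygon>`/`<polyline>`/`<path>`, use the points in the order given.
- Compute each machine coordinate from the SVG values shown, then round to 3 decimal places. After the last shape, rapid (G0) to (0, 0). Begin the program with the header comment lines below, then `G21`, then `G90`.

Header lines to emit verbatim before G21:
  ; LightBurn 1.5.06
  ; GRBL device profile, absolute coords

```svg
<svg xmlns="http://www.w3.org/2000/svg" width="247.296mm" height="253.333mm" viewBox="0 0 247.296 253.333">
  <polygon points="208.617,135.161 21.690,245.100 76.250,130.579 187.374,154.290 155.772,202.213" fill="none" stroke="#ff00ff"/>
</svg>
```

; LightBurn 1.5.06
; GRBL device profile, absolute coords
G21
G90
G0 X208.617 Y118.172
M4 S214
G01 X21.690 Y8.233 F4371
G01 X76.250 Y122.754 F4371
G01 X187.374 Y99.043 F4371
G01 X155.772 Y51.120 F4371
G01 X208.617 Y118.172 F4371
M5
G0 X0.000 Y0.000

1 u = 1 mm; y_m = 253.333 − y.

[1] `<polygon>` closed polygon, #ff00ff→engrave S214 F4371: (208.617,118.172) → (21.690,8.233) → (76.250,122.754) → (187.374,99.043) → (155.772,51.120) → (208.617,118.172) (closed)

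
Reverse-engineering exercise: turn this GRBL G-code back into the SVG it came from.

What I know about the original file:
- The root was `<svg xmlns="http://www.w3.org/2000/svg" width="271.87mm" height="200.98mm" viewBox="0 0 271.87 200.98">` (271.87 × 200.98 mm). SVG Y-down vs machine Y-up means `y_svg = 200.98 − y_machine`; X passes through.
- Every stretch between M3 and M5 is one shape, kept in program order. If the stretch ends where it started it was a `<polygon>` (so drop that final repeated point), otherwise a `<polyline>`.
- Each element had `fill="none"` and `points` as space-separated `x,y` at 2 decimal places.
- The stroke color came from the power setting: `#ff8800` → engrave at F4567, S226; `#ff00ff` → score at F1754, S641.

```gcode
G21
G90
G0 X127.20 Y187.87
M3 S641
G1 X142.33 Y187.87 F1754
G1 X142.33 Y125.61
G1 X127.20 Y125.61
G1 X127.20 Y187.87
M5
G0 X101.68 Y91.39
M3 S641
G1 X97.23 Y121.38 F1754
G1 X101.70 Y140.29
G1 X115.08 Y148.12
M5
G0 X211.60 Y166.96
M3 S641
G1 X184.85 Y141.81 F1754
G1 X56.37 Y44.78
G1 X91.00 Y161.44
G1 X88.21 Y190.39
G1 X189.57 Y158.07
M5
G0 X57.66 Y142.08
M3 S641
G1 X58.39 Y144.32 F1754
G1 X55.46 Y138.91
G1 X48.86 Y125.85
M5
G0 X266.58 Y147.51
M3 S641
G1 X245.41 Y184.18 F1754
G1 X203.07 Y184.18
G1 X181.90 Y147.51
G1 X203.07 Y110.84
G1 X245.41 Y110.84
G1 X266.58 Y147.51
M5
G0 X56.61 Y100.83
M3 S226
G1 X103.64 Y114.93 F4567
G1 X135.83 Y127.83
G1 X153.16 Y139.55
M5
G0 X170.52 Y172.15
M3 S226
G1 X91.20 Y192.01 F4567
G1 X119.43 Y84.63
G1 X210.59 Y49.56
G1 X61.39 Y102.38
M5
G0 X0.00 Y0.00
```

Each laser-on run becomes one SVG element. Flip Y back into SVG space with y_svg = 200.98 − y_machine.

Run 1: S641 ⇒ score layer `#ff00ff`. The run returns to its start, so emit a `<polygon>` with points (Y-flipped): 127.20,13.11 142.33,13.11 142.33,75.37 127.20,75.37.

Run 2: the run's S641 means `#ff00ff` (score). The run is open, so emit a `<polyline>` with points (Y-flipped): 101.68,109.59 97.23,79.60 101.70,60.69 115.08,52.86.

Run 3: the run's S641 means `#ff00ff` (score). The run is open, so emit a `<polyline>` with points (Y-flipped): 211.60,34.02 184.85,59.17 56.37,156.20 91.00,39.54 88.21,10.59 189.57,42.91.

Run 4: S641 ⇒ score layer `#ff00ff`. The run is open, so emit a `<polyline>` with points (Y-flipped): 57.66,58.90 58.39,56.66 55.46,62.07 48.86,75.13.

Run 5: the run's S641 means `#ff00ff` (score). The run returns to its start, so emit a `<polygon>` with points (Y-flipped): 266.58,53.47 245.41,16.80 203.07,16.80 181.90,53.47 203.07,90.14 245.41,90.14.

Run 6: S226 ⇒ engrave layer `#ff8800`. The run is open, so emit a `<polyline>` with points (Y-flipped): 56.61,100.15 103.64,86.05 135.83,73.15 153.16,61.43.

Run 7: power S226 maps to stroke `#ff8800` (engrave). The run is open, so emit a `<polyline>` with points (Y-flipped): 170.52,28.83 91.20,8.97 119.43,116.35 210.59,151.42 61.39,98.60.

<svg xmlns="http://www.w3.org/2000/svg" width="271.87mm" height="200.98mm" viewBox="0 0 271.87 200.98">
  <polygon points="127.20,13.11 142.33,13.11 142.33,75.37 127.20,75.37" fill="none" stroke="#ff00ff"/>
  <polyline points="101.68,109.59 97.23,79.60 101.70,60.69 115.08,52.86" fill="none" stroke="#ff00ff"/>
  <polyline points="211.60,34.02 184.85,59.17 56.37,156.20 91.00,39.54 88.21,10.59 189.57,42.91" fill="none" stroke="#ff00ff"/>
  <polyline points="57.66,58.90 58.39,56.66 55.46,62.07 48.86,75.13" fill="none" stroke="#ff00ff"/>
  <polygon points="266.58,53.47 245.41,16.80 203.07,16.80 181.90,53.47 203.07,90.14 245.41,90.14" fill="none" stroke="#ff00ff"/>
  <polyline points="56.61,100.15 103.64,86.05 135.83,73.15 153.16,61.43" fill="none" stroke="#ff8800"/>
  <polyline points="170.52,28.83 91.20,8.97 119.43,116.35 210.59,151.42 61.39,98.60" fill="none" stroke="#ff8800"/>
</svg>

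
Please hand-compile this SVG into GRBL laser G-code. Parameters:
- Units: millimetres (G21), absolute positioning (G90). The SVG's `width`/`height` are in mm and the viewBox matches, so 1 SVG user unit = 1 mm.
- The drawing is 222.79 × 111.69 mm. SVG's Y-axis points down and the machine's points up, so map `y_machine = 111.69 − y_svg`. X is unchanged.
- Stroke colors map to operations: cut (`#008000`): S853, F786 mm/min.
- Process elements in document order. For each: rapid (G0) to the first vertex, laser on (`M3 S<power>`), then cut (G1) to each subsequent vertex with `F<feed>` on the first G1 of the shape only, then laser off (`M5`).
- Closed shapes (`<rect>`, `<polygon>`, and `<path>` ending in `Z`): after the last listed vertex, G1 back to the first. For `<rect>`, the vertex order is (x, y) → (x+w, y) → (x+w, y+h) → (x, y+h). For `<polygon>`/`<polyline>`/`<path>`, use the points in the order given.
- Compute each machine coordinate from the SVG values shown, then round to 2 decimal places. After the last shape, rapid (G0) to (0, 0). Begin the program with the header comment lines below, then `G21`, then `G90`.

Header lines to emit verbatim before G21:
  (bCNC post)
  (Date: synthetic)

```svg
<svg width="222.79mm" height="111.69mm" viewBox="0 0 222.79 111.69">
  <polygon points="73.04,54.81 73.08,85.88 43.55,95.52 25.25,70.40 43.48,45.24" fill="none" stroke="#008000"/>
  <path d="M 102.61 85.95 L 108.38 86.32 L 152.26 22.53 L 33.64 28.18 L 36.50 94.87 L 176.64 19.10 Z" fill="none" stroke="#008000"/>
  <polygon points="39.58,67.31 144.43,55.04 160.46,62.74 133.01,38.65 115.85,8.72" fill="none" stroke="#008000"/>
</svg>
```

(bCNC post)
(Date: synthetic)
G21
G90
G0 X73.04 Y56.88
M3 S853
G1 X73.08 Y25.81 F786
G1 X43.55 Y16.17
G1 X25.25 Y41.29
G1 X43.48 Y66.45
G1 X73.04 Y56.88
M5
G0 X102.61 Y25.74
M3 S853
G1 X108.38 Y25.37 F786
G1 X152.26 Y89.16
G1 X33.64 Y83.51
G1 X36.50 Y16.82
G1 X176.64 Y92.59
G1 X102.61 Y25.74
M5
G0 X39.58 Y44.38
M3 S853
G1 X144.43 Y56.65 F786
G1 X160.46 Y48.95
G1 X133.01 Y73.04
G1 X115.85 Y102.97
G1 X39.58 Y44.38
M5
G0 X0.00 Y0.00

viewBox `0 0 222.79 111.69` with mm width/height → 1 unit = 1 mm. Flip: y_m = 111.69 − y_svg.

**Shape 1** — `<polygon>` regular polygon, stroke `#008000` → cut (S853, F786). Machine vertices: (73.04,56.88) → (73.08,25.81) → (43.55,16.17) → (25.25,41.29) → (43.48,66.45) → (73.04,56.88). Closed: final G1 returns to the first vertex.

**Shape 2** — `<path>` closed polygon, stroke `#008000` → cut (S853, F786). Machine vertices: (102.61,25.74) → (108.38,25.37) → (152.26,89.16) → (33.64,83.51) → (36.50,16.82) → (176.64,92.59) → (102.61,25.74). Closed: final G1 returns to the first vertex.

**Shape 3** — `<polygon>` closed polygon, stroke `#008000` → cut (S853, F786). Machine vertices: (39.58,44.38) → (144.43,56.65) → (160.46,48.95) → (133.01,73.04) → (115.85,102.97) → (39.58,44.38). Closed: final G1 returns to the first vertex.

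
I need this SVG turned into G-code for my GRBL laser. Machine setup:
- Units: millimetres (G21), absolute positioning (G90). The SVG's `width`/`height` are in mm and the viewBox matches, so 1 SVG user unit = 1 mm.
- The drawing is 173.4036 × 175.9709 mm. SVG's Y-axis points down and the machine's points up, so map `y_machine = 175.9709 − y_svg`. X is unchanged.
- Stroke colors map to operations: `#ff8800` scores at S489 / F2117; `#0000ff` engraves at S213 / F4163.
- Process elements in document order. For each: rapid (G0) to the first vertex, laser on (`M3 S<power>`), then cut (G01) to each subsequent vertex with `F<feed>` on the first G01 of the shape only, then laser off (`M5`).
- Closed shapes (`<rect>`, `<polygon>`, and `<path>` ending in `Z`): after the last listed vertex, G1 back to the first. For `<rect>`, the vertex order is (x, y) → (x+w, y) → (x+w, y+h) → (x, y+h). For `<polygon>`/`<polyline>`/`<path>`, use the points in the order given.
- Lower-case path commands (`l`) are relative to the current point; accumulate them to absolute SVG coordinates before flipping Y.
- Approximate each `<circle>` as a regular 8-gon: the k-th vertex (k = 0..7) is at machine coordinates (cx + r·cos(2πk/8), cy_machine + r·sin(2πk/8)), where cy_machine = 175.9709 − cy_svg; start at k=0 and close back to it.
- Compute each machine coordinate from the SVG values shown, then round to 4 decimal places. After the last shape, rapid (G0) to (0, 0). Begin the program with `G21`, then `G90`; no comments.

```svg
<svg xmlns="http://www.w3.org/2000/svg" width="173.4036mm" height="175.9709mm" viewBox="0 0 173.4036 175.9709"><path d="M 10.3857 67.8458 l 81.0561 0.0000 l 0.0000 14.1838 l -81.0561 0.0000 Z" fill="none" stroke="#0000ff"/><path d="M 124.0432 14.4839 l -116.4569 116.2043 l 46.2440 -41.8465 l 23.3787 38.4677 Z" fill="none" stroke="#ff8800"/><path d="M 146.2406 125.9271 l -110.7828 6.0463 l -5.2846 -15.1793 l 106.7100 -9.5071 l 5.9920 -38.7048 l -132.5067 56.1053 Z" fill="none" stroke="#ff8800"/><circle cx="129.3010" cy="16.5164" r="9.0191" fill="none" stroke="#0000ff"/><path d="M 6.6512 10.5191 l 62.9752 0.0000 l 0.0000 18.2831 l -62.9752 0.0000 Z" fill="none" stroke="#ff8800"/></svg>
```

Since the viewBox matches the mm dimensions, user units are millimetres directly. The only transform is the Y-flip y_m = 175.9709 − y_svg.

Shape 1 is a rectangle drawn with `<path>`. Its stroke #0000ff means engrave at S213, F4163. After flipping Y the toolpath is (10.3857,108.1251) → (91.4418,108.1251) → (91.4418,93.9413) → (10.3857,93.9413) → (10.3857,108.1251), returning to the start.

Shape 2 is a closed polygon drawn with `<path>`. Its stroke #ff8800 means score at S489, F2117. After flipping Y the toolpath is (124.0432,161.4870) → (7.5863,45.2827) → (53.8303,87.1292) → (77.2090,48.6615) → (124.0432,161.4870), returning to the start.

Shape 3 is a closed polygon drawn with `<path>`. Its stroke #ff8800 means score at S489, F2117. After flipping Y the toolpath is (146.2406,50.0438) → (35.4578,43.9975) → (30.1732,59.1768) → (136.8832,68.6839) → (142.8752,107.3887) → (10.3685,51.2834) → (146.2406,50.0438), returning to the start.

Shape 4 is a circle drawn with `<circle>`. Its stroke #0000ff means engrave at S213, F4163. After flipping Y the toolpath is (138.3201,159.4545) → (135.6785,165.8320) → (129.3010,168.4736) → (122.9235,165.8320) → (120.2819,159.4545) → (122.9235,153.0770) → (129.3010,150.4354) → (135.6785,153.0770) → (138.3201,159.4545), returning to the start.

Shape 5 is a rectangle drawn with `<path>`. Its stroke #ff8800 means score at S489, F2117. After flipping Y the toolpath is (6.6512,165.4518) → (69.6264,165.4518) → (69.6264,147.1687) → (6.6512,147.1687) → (6.6512,165.4518), returning to the start.

G21
G90
G0 X10.3857 Y108.1251
M3 S213
G01 X91.4418 Y108.1251 F4163
G01 X91.4418 Y93.9413
G01 X10.3857 Y93.9413
G01 X10.3857 Y108.1251
M5
G0 X124.0432 Y161.4870
M3 S489
G01 X7.5863 Y45.2827 F2117
G01 X53.8303 Y87.1292
G01 X77.2090 Y48.6615
G01 X124.0432 Y161.4870
M5
G0 X146.2406 Y50.0438
M3 S489
G01 X35.4578 Y43.9975 F2117
G01 X30.1732 Y59.1768
G01 X136.8832 Y68.6839
G01 X142.8752 Y107.3887
G01 X10.3685 Y51.2834
G01 X146.2406 Y50.0438
M5
G0 X138.3201 Y159.4545
M3 S213
G01 X135.6785 Y165.8320 F4163
G01 X129.3010 Y168.4736
G01 X122.9235 Y165.8320
G01 X120.2819 Y159.4545
G01 X122.9235 Y153.0770
G01 X129.3010 Y150.4354
G01 X135.6785 Y153.0770
G01 X138.3201 Y159.4545
M5
G0 X6.6512 Y165.4518
M3 S489
G01 X69.6264 Y165.4518 F2117
G01 X69.6264 Y147.1687
G01 X6.6512 Y147.1687
G01 X6.6512 Y165.4518
M5
G0 X0.0000 Y0.0000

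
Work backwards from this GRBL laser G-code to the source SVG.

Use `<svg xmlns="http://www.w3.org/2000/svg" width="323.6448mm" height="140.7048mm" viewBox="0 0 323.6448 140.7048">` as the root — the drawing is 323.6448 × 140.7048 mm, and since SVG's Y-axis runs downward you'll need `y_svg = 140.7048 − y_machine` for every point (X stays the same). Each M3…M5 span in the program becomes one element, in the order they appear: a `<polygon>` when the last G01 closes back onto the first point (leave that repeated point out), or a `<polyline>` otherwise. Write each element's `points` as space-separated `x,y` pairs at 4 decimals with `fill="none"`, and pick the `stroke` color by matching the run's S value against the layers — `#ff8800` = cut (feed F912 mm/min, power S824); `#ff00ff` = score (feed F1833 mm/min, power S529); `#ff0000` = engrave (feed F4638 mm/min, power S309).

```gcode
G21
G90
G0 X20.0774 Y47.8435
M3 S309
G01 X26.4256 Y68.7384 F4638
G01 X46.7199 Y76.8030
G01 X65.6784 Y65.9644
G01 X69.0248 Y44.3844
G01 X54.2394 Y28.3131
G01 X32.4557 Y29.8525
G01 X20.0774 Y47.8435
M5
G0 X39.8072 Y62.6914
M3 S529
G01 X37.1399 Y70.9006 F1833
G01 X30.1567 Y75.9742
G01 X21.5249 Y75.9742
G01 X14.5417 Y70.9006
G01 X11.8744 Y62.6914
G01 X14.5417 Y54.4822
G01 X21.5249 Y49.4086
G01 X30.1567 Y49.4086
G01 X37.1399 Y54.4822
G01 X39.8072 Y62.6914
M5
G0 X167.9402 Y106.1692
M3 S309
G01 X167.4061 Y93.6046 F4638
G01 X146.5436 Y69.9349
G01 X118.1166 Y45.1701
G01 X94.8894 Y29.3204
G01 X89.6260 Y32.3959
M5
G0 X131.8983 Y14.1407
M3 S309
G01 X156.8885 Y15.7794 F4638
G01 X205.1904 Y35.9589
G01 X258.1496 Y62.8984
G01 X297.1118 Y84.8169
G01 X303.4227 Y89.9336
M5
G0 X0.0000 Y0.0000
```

Machine Y-up, SVG Y-down with viewBox height 140.7048, so y_svg = 140.7048 − y_machine; X carries over.

Run 1: S309 ⇒ engrave layer `#ff0000`. The run returns to its start, so emit a `<polygon>` with points (Y-flipped): 20.0774,92.8613 26.4256,71.9664 46.7199,63.9018 65.6784,74.7404 69.0248,96.3204 54.2394,112.3917 32.4557,110.8523.

Run 2: power S529 maps to stroke `#ff00ff` (score). The run returns to its start, so emit a `<polygon>` with points (Y-flipped): 39.8072,78.0134 37.1399,69.8042 30.1567,64.7306 21.5249,64.7306 14.5417,69.8042 11.8744,78.0134 14.5417,86.2226 21.5249,91.2962 30.1567,91.2962 37.1399,86.2226.

Run 3: S309 ⇒ engrave layer `#ff0000`. The run is open, so emit a `<polyline>` with points (Y-flipped): 167.9402,34.5356 167.4061,47.1002 146.5436,70.7699 118.1166,95.5347 94.8894,111.3844 89.6260,108.3089.

Run 4: S309 ⇒ engrave layer `#ff0000`. The run is open, so emit a `<polyline>` with points (Y-flipped): 131.8983,126.5641 156.8885,124.9254 205.1904,104.7459 258.1496,77.8064 297.1118,55.8879 303.4227,50.7712.

<svg xmlns="http://www.w3.org/2000/svg" width="323.6448mm" height="140.7048mm" viewBox="0 0 323.6448 140.7048">
  <polygon points="20.0774,92.8613 26.4256,71.9664 46.7199,63.9018 65.6784,74.7404 69.0248,96.3204 54.2394,112.3917 32.4557,110.8523" fill="none" stroke="#ff0000"/>
  <polygon points="39.8072,78.0134 37.1399,69.8042 30.1567,64.7306 21.5249,64.7306 14.5417,69.8042 11.8744,78.0134 14.5417,86.2226 21.5249,91.2962 30.1567,91.2962 37.1399,86.2226" fill="none" stroke="#ff00ff"/>
  <polyline points="167.9402,34.5356 167.4061,47.1002 146.5436,70.7699 118.1166,95.5347 94.8894,111.3844 89.6260,108.3089" fill="none" stroke="#ff0000"/>
  <polyline points="131.8983,126.5641 156.8885,124.9254 205.1904,104.7459 258.1496,77.8064 297.1118,55.8879 303.4227,50.7712" fill="none" stroke="#ff0000"/>
</svg>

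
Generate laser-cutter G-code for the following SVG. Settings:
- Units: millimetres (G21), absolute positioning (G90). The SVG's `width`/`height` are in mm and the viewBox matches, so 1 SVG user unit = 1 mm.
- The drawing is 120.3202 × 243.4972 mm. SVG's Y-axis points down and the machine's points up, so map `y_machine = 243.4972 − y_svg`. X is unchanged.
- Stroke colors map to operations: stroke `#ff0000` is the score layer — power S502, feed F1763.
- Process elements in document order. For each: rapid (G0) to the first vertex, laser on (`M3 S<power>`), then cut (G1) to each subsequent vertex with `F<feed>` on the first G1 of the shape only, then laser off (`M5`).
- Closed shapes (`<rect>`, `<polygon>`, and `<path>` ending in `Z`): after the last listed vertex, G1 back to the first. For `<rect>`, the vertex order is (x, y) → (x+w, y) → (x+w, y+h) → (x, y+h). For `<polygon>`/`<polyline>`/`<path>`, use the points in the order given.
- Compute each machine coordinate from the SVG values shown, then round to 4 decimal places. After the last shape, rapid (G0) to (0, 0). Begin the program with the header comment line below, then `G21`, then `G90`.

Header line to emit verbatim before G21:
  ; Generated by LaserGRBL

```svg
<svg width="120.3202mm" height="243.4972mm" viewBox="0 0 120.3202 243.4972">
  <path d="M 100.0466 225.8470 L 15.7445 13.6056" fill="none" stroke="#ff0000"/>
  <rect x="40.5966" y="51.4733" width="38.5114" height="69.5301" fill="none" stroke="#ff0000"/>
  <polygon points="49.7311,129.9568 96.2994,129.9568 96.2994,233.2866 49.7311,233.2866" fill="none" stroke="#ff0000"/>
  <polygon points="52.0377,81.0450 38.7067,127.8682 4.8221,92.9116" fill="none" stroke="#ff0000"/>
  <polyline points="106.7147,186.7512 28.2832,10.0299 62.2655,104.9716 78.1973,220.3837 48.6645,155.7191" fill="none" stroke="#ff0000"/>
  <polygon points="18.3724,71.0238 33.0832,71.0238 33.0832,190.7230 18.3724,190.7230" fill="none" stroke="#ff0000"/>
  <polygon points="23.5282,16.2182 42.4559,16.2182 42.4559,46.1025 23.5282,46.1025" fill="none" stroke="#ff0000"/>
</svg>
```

; Generated by LaserGRBL
G21
G90
G0 X100.0466 Y17.6502
M3 S502
G1 X15.7445 Y229.8916 F1763
M5
G0 X40.5966 Y192.0239
M3 S502
G1 X79.1080 Y192.0239 F1763
G1 X79.1080 Y122.4938
G1 X40.5966 Y122.4938
G1 X40.5966 Y192.0239
M5
G0 X49.7311 Y113.5404
M3 S502
G1 X96.2994 Y113.5404 F1763
G1 X96.2994 Y10.2106
G1 X49.7311 Y10.2106
G1 X49.7311 Y113.5404
M5
G0 X52.0377 Y162.4522
M3 S502
G1 X38.7067 Y115.6290 F1763
G1 X4.8221 Y150.5856
G1 X52.0377 Y162.4522
M5
G0 X106.7147 Y56.7460
M3 S502
G1 X28.2832 Y233.4673 F1763
G1 X62.2655 Y138.5256
G1 X78.1973 Y23.1135
G1 X48.6645 Y87.7781
M5
G0 X18.3724 Y172.4734
M3 S502
G1 X33.0832 Y172.4734 F1763
G1 X33.0832 Y52.7742
G1 X18.3724 Y52.7742
G1 X18.3724 Y172.4734
M5
G0 X23.5282 Y227.2790
M3 S502
G1 X42.4559 Y227.2790 F1763
G1 X42.4559 Y197.3947
G1 X23.5282 Y197.3947
G1 X23.5282 Y227.2790
M5
G0 X0.0000 Y0.0000

viewBox `0 0 120.3202 243.4972` with mm width/height → 1 unit = 1 mm. Flip: y_m = 243.4972 − y_svg.

**Shape 1** — `<path>` line segment, stroke `#ff0000` → score (S502, F1763). Machine vertices: (100.0466,17.6502) → (15.7445,229.8916). Open path.

**Shape 2** — `<rect>` rectangle, stroke `#ff0000` → score (S502, F1763). Machine vertices: (40.5966,192.0239) → (79.1080,192.0239) → (79.1080,122.4938) → (40.5966,122.4938) → (40.5966,192.0239). Closed: final G1 returns to the first vertex.

**Shape 3** — `<polygon>` rectangle, stroke `#ff0000` → score (S502, F1763). Machine vertices: (49.7311,113.5404) → (96.2994,113.5404) → (96.2994,10.2106) → (49.7311,10.2106) → (49.7311,113.5404). Closed: final G1 returns to the first vertex.

**Shape 4** — `<polygon>` regular polygon, stroke `#ff0000` → score (S502, F1763). Machine vertices: (52.0377,162.4522) → (38.7067,115.6290) → (4.8221,150.5856) → (52.0377,162.4522). Closed: final G1 returns to the first vertex.

**Shape 5** — `<polyline>` open polyline, stroke `#ff0000` → score (S502, F1763). Machine vertices: (106.7147,56.7460) → (28.2832,233.4673) → (62.2655,138.5256) → (78.1973,23.1135) → (48.6645,87.7781). Open path.

**Shape 6** — `<polygon>` rectangle, stroke `#ff0000` → score (S502, F1763). Machine vertices: (18.3724,172.4734) → (33.0832,172.4734) → (33.0832,52.7742) → (18.3724,52.7742) → (18.3724,172.4734). Closed: final G1 returns to the first vertex.

**Shape 7** — `<polygon>` rectangle, stroke `#ff0000` → score (S502, F1763). Machine vertices: (23.5282,227.2790) → (42.4559,227.2790) → (42.4559,197.3947) → (23.5282,197.3947) → (23.5282,227.2790). Closed: final G1 returns to the first vertex.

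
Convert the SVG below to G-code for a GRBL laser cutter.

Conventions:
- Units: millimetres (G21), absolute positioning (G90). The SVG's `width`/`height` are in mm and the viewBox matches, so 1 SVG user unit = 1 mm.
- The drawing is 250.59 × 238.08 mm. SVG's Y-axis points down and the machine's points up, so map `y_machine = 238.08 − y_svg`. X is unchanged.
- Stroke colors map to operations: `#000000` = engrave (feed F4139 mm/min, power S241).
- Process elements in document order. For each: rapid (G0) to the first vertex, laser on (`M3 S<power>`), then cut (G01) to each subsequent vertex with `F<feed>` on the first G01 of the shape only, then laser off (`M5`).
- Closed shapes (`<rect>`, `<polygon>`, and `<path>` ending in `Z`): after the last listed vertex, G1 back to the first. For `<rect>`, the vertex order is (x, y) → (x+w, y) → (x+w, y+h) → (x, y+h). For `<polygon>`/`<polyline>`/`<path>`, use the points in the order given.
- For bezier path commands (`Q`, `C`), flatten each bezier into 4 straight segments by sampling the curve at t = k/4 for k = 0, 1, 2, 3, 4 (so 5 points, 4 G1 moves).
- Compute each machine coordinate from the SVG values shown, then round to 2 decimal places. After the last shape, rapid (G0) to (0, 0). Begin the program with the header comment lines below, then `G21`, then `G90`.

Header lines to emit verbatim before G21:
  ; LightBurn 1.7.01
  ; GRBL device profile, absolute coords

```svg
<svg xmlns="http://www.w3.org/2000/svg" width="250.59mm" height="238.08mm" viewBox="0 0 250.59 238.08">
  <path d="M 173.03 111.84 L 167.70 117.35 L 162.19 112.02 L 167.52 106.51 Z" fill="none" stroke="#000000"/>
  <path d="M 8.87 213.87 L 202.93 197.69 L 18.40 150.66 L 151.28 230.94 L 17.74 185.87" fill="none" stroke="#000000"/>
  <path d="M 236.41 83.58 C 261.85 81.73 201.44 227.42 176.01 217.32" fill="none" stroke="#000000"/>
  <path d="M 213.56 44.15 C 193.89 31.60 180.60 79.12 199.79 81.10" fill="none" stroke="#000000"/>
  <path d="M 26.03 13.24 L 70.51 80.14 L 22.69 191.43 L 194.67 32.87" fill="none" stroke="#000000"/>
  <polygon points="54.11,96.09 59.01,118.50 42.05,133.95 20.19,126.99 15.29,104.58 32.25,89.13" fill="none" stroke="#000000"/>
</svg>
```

; LightBurn 1.7.01
; GRBL device profile, absolute coords
G21
G90
G0 X173.03 Y126.24
M3 S241
G01 X167.70 Y120.73 F4139
G01 X162.19 Y126.06
G01 X167.52 Y131.57
G01 X173.03 Y126.24
M5
G0 X8.87 Y24.21
M3 S241
G01 X202.93 Y40.39 F4139
G01 X18.40 Y87.42
G01 X151.28 Y7.14
G01 X17.74 Y52.21
M5
G0 X236.41 Y154.50
M3 S241
G01 X241.28 Y132.96 F4139
G01 X225.29 Y84.54
G01 X199.75 Y37.66
G01 X176.01 Y20.76
M5
G0 X213.56 Y193.93
M3 S241
G01 X200.41 Y193.73 F4139
G01 X192.10 Y180.90
G01 X191.08 Y165.35
G01 X199.79 Y156.98
M5
G0 X26.03 Y224.84
M3 S241
G01 X70.51 Y157.94 F4139
G01 X22.69 Y46.65
G01 X194.67 Y205.21
M5
G0 X54.11 Y141.99
M3 S241
G01 X59.01 Y119.58 F4139
G01 X42.05 Y104.13
G01 X20.19 Y111.09
G01 X15.29 Y133.50
G01 X32.25 Y148.95
G01 X54.11 Y141.99
M5
G0 X0.00 Y0.00

Since the viewBox matches the mm dimensions, user units are millimetres directly. The only transform is the Y-flip y_m = 238.08 − y_svg.

Shape 1 is a regular polygon drawn with `<path>`. Its stroke #000000 means engrave at S241, F4139. After flipping Y the toolpath is (173.03,126.24) → (167.70,120.73) → (162.19,126.06) → (167.52,131.57) → (173.03,126.24), returning to the start.

Shape 2 is a open polyline drawn with `<path>`. Its stroke #000000 means engrave at S241, F4139. After flipping Y the toolpath is (8.87,24.21) → (202.93,40.39) → (18.40,87.42) → (151.28,7.14) → (17.74,52.21).

Shape 3 is a cubic bezier drawn with `<path>`. Its stroke #000000 means engrave at S241, F4139. After flipping Y the toolpath is (236.41,154.50) → (241.28,132.96) → (225.29,84.54) → (199.75,37.66) → (176.01,20.76).

Shape 4 is a cubic bezier drawn with `<path>`. Its stroke #000000 means engrave at S241, F4139. After flipping Y the toolpath is (213.56,193.93) → (200.41,193.73) → (192.10,180.90) → (191.08,165.35) → (199.79,156.98).

Shape 5 is a open polyline drawn with `<path>`. Its stroke #000000 means engrave at S241, F4139. After flipping Y the toolpath is (26.03,224.84) → (70.51,157.94) → (22.69,46.65) → (194.67,205.21).

Shape 6 is a regular polygon drawn with `<polygon>`. Its stroke #000000 means engrave at S241, F4139. After flipping Y the toolpath is (54.11,141.99) → (59.01,119.58) → (42.05,104.13) → (20.19,111.09) → (15.29,133.50) → (32.25,148.95) → (54.11,141.99), returning to the start.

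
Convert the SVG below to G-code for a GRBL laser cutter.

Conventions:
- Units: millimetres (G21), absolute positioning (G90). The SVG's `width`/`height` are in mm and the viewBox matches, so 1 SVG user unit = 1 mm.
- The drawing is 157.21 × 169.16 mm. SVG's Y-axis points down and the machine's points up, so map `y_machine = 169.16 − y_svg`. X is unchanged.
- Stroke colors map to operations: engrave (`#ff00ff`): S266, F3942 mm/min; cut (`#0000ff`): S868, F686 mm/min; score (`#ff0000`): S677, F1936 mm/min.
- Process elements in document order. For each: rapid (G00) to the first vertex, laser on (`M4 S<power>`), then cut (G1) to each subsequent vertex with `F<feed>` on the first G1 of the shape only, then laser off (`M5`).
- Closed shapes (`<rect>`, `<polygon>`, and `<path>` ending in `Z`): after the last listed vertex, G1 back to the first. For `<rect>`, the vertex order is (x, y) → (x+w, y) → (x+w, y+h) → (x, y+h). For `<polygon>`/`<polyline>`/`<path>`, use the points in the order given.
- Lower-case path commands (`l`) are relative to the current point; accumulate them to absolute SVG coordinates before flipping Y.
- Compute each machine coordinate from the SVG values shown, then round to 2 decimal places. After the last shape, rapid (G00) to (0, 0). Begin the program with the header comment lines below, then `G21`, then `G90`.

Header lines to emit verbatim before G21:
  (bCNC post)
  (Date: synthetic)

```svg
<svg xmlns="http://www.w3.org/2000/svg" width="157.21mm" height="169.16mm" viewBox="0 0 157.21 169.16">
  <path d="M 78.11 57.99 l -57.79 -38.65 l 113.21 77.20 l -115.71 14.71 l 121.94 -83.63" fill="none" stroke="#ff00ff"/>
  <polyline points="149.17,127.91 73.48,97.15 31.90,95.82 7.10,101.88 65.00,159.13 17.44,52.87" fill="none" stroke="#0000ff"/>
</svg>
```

(bCNC post)
(Date: synthetic)
G21
G90
G00 X78.11 Y111.17
M4 S266
G1 X20.32 Y149.82 F3942
G1 X133.53 Y72.62
G1 X17.82 Y57.91
G1 X139.76 Y141.54
M5
G00 X149.17 Y41.25
M4 S868
G1 X73.48 Y72.01 F686
G1 X31.90 Y73.34
G1 X7.10 Y67.28
G1 X65.00 Y10.03
G1 X17.44 Y116.29
M5
G00 X0.00 Y0.00

1 u = 1 mm; y_m = 169.16 − y.

[1] `<path>` open polyline, #ff00ff→engrave S266 F3942: (78.11,111.17) → (20.32,149.82) → (133.53,72.62) → (17.82,57.91) → (139.76,141.54)

[2] `<polyline>` open polyline, #0000ff→cut S868 F686: (149.17,41.25) → (73.48,72.01) → (31.90,73.34) → (7.10,67.28) → (65.00,10.03) → (17.44,116.29)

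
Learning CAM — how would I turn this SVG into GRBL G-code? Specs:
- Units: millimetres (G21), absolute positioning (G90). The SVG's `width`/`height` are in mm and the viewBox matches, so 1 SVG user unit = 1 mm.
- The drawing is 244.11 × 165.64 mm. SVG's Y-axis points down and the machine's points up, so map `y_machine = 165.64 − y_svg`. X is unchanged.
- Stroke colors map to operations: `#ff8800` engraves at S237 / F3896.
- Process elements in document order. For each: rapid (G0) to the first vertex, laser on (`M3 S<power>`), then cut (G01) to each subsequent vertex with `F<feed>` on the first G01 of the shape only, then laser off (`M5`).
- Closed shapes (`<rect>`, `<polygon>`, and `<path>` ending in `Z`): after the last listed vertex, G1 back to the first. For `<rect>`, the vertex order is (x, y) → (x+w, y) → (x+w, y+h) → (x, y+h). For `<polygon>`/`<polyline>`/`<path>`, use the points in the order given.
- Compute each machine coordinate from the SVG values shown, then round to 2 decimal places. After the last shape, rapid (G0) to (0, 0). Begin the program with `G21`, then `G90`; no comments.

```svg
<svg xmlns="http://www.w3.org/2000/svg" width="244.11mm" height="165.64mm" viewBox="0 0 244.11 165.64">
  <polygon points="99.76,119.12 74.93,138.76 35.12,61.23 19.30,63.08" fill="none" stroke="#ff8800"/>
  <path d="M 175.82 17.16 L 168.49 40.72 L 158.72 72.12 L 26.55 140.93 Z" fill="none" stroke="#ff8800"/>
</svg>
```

G21
G90
G0 X99.76 Y46.52
M3 S237
G01 X74.93 Y26.88 F3896
G01 X35.12 Y104.41
G01 X19.30 Y102.56
G01 X99.76 Y46.52
M5
G0 X175.82 Y148.48
M3 S237
G01 X168.49 Y124.92 F3896
G01 X158.72 Y93.52
G01 X26.55 Y24.71
G01 X175.82 Y148.48
M5
G0 X0.00 Y0.00

Since the viewBox matches the mm dimensions, user units are millimetres directly. The only transform is the Y-flip y_m = 165.64 − y_svg.

Shape 1 is a closed polygon drawn with `<polygon>`. Its stroke #ff8800 means engrave at S237, F3896. After flipping Y the toolpath is (99.76,46.52) → (74.93,26.88) → (35.12,104.41) → (19.30,102.56) → (99.76,46.52), returning to the start.

Shape 2 is a closed polygon drawn with `<path>`. Its stroke #ff8800 means engrave at S237, F3896. After flipping Y the toolpath is (175.82,148.48) → (168.49,124.92) → (158.72,93.52) → (26.55,24.71) → (175.82,148.48), returning to the start.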